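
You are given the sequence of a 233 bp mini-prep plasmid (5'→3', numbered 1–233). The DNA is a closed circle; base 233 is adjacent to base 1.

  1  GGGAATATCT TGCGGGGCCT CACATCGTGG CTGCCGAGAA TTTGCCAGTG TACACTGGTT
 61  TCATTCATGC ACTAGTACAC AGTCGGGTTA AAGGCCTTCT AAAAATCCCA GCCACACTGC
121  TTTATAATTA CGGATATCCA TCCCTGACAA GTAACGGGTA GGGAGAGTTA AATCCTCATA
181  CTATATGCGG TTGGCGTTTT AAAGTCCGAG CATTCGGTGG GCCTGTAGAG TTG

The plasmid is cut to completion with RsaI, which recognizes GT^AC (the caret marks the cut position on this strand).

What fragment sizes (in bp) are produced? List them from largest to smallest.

208, 25 bp

RsaI sites (GTAC) start at positions 50, 75.
RsaI cuts after base 2 of each site, so after positions 51, 76.
Circular molecule, 2 cuts → 2 fragments:
  52–76 → 25 bp
  77–233 then 1–51 → 157 + 51 = 208 bp
Sorted largest to smallest: 208, 25 bp.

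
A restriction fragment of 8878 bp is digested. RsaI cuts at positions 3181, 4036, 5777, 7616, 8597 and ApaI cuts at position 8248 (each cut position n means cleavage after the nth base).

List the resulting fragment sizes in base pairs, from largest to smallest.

3181, 1839, 1741, 855, 632, 349, 281 bp

Combined cut positions (sorted): 3181, 4036, 5777, 7616, 8248, 8597.
Linear molecule, 6 cuts → 7 fragments:
  3181 − 0 = 3181 bp
  4036 − 3181 = 855 bp
  5777 − 4036 = 1741 bp
  7616 − 5777 = 1839 bp
  8248 − 7616 = 632 bp
  8597 − 8248 = 349 bp
  8878 − 8597 = 281 bp
Sorted largest to smallest: 3181, 1839, 1741, 855, 632, 349, 281 bp.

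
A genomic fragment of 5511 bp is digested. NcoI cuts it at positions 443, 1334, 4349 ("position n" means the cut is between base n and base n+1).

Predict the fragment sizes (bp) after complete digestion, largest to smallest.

3015, 1162, 891, 443 bp

Linear molecule, 3 cuts → 4 fragments:
  443 − 0 = 443 bp
  1334 − 443 = 891 bp
  4349 − 1334 = 3015 bp
  5511 − 4349 = 1162 bp
Sorted largest to smallest: 3015, 1162, 891, 443 bp.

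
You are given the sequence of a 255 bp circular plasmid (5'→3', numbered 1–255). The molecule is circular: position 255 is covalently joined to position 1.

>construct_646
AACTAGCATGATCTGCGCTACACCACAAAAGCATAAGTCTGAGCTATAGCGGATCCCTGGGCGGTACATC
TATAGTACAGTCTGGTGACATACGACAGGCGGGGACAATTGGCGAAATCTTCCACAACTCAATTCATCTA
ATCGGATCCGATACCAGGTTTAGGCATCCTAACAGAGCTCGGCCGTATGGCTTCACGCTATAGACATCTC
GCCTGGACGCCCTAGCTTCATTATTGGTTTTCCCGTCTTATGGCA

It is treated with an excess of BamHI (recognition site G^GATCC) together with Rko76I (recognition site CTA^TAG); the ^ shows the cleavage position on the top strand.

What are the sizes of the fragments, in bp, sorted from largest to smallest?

101, 72, 56, 21, 5 bp

BamHI sites (GGATCC) start at positions 51, 144.
BamHI cuts after the first base of each site, so after positions 51, 144.
Rko76I sites (CTATAG) start at positions 44, 70, 198.
Rko76I cuts after base 3 of each site, so after positions 46, 72, 200.
Combined cut positions: 46, 51, 72, 144, 200.
Circular molecule, 5 cuts → 5 fragments:
  47–51 → 5 bp
  52–72 → 21 bp
  73–144 → 72 bp
  145–200 → 56 bp
  201–255 then 1–46 → 55 + 46 = 101 bp
Sorted largest to smallest: 101, 72, 56, 21, 5 bp.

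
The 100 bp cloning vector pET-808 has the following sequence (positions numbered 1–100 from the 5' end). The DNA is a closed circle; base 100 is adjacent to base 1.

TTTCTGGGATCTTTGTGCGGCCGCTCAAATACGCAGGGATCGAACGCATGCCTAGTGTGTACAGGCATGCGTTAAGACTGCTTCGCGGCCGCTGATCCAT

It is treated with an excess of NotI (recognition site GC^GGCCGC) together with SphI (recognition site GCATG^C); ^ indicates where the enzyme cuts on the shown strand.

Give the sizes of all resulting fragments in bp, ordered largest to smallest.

NotI sites (GCGGCCGC) start at positions 17, 85.
NotI cuts after base 2 of each site, so after positions 18, 86.
SphI sites (GCATGC) start at positions 46, 65.
SphI cuts after base 5 of each site (before the last base), so after positions 50, 69.
Combined cut positions: 18, 50, 69, 86.
Circular molecule, 4 cuts → 4 fragments:
  19–50 → 32 bp
  51–69 → 19 bp
  70–86 → 17 bp
  87–100 then 1–18 → 14 + 18 = 32 bp
Sorted largest to smallest: 32, 32, 19, 17 bp.

32, 32, 19, 17 bp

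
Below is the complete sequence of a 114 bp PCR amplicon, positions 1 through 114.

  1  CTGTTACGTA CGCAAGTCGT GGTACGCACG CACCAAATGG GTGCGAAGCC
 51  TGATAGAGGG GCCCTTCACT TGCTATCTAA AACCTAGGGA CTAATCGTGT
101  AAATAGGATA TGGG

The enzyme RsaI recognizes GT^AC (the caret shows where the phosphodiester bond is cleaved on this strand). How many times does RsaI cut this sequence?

GTAC occurs starting at positions 8, 22.
RsaI cuts at 2 sites.

2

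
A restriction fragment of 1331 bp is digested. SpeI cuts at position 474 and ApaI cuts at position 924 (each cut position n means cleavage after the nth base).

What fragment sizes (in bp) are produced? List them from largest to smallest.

474, 450, 407 bp

Combined cut positions (sorted): 474, 924.
Linear molecule, 2 cuts → 3 fragments:
  474 − 0 = 474 bp
  924 − 474 = 450 bp
  1331 − 924 = 407 bp
Sorted largest to smallest: 474, 450, 407 bp.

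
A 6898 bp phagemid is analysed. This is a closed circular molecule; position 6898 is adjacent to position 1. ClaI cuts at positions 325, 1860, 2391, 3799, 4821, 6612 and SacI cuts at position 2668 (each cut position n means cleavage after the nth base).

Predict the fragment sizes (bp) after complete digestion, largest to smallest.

1791, 1535, 1131, 1022, 611, 531, 277 bp

Combined cut positions (sorted): 325, 1860, 2391, 2668, 3799, 4821, 6612.
Circular molecule, 7 cuts → 7 fragments:
  1860 − 325 = 1535 bp
  2391 − 1860 = 531 bp
  2668 − 2391 = 277 bp
  3799 − 2668 = 1131 bp
  4821 − 3799 = 1022 bp
  6612 − 4821 = 1791 bp
  wrap: 6898 − 6612 + 325 = 611 bp
Sorted largest to smallest: 1791, 1535, 1131, 1022, 611, 531, 277 bp.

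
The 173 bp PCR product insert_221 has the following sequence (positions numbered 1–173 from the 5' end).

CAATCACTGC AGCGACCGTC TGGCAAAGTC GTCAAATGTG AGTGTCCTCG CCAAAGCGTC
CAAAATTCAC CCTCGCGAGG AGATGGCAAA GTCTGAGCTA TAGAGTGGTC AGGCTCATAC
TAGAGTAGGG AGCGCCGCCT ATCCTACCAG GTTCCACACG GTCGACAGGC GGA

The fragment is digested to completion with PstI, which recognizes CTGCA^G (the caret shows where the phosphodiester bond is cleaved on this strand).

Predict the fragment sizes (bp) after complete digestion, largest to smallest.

The PstI site (CTGCAG) starts at position 7.
PstI cuts after base 5 of each site (before the last base), so after position 11.
Linear molecule, 1 cut → 2 fragments:
  1–11 → 11 bp
  12–173 → 162 bp
Sorted largest to smallest: 162, 11 bp.

162, 11 bp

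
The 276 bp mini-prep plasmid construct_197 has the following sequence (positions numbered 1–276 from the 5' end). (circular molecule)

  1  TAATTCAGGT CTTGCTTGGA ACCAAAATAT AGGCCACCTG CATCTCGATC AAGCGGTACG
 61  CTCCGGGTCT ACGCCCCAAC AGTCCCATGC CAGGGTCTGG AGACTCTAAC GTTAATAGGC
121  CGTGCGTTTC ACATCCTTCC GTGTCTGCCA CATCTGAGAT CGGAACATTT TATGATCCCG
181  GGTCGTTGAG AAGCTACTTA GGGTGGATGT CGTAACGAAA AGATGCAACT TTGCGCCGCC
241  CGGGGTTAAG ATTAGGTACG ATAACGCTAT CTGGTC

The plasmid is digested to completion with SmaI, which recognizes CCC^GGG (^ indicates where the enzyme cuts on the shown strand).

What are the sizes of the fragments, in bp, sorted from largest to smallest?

SmaI sites (CCCGGG) start at positions 177, 239.
SmaI cuts after base 3 of each site, so after positions 179, 241.
Circular molecule, 2 cuts → 2 fragments:
  180–241 → 62 bp
  242–276 then 1–179 → 35 + 179 = 214 bp
Sorted largest to smallest: 214, 62 bp.

214, 62 bp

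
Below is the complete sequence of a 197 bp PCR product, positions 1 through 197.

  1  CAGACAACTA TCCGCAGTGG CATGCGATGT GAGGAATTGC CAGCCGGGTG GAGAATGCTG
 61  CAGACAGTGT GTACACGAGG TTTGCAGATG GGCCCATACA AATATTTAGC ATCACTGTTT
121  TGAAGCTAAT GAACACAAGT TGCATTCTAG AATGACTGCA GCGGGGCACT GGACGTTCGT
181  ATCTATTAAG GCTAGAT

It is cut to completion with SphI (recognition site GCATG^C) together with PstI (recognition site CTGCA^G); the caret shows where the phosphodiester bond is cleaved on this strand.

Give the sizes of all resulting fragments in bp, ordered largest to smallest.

98, 38, 37, 24 bp

The SphI site (GCATGC) starts at position 20.
SphI cuts after base 5 of each site (before the last base), so after position 24.
PstI sites (CTGCAG) start at positions 58, 156.
PstI cuts after base 5 of each site (before the last base), so after positions 62, 160.
Combined cut positions: 24, 62, 160.
Linear molecule, 3 cuts → 4 fragments:
  1–24 → 24 bp
  25–62 → 38 bp
  63–160 → 98 bp
  161–197 → 37 bp
Sorted largest to smallest: 98, 38, 37, 24 bp.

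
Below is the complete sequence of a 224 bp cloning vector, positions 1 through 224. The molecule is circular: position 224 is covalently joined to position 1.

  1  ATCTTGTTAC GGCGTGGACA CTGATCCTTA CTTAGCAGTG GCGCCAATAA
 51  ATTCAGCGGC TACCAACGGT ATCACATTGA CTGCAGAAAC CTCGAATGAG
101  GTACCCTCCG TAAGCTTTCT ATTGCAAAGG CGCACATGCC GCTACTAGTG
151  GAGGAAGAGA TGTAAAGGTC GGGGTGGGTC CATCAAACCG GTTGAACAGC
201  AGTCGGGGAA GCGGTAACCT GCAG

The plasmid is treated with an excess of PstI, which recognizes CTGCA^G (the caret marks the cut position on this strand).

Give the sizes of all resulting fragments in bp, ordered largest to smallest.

PstI sites (CTGCAG) start at positions 81, 219.
PstI cuts after base 5 of each site (before the last base), so after positions 85, 223.
Circular molecule, 2 cuts → 2 fragments:
  86–223 → 138 bp
  224–224 then 1–85 → 1 + 85 = 86 bp
Sorted largest to smallest: 138, 86 bp.

138, 86 bp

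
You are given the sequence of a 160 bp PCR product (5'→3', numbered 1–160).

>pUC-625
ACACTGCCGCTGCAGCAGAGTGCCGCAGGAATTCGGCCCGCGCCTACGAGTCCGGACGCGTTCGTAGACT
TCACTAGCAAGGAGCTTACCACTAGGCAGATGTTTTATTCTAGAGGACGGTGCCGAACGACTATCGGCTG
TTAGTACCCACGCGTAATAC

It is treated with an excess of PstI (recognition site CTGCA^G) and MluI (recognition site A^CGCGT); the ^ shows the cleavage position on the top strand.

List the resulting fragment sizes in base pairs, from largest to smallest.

The PstI site (CTGCAG) starts at position 10.
PstI cuts after base 5 of each site (before the last base), so after position 14.
MluI sites (ACGCGT) start at positions 56, 150.
MluI cuts after the first base of each site, so after positions 56, 150.
Combined cut positions: 14, 56, 150.
Linear molecule, 3 cuts → 4 fragments:
  1–14 → 14 bp
  15–56 → 42 bp
  57–150 → 94 bp
  151–160 → 10 bp
Sorted largest to smallest: 94, 42, 14, 10 bp.

94, 42, 14, 10 bp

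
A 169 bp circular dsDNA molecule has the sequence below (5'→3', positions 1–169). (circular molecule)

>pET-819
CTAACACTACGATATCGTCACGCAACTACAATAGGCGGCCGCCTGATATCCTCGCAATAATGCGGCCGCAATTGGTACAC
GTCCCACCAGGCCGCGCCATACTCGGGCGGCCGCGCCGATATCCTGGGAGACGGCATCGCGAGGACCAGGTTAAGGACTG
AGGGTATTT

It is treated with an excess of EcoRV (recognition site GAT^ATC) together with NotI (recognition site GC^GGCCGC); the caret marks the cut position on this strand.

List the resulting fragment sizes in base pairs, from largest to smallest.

EcoRV sites (GATATC) start at positions 11, 45, 118.
EcoRV cuts after base 3 of each site, so after positions 13, 47, 120.
NotI sites (GCGGCCGC) start at positions 35, 62, 107.
NotI cuts after base 2 of each site, so after positions 36, 63, 108.
Combined cut positions: 13, 36, 47, 63, 108, 120.
Circular molecule, 6 cuts → 6 fragments:
  14–36 → 23 bp
  37–47 → 11 bp
  48–63 → 16 bp
  64–108 → 45 bp
  109–120 → 12 bp
  121–169 then 1–13 → 49 + 13 = 62 bp
Sorted largest to smallest: 62, 45, 23, 16, 12, 11 bp.

62, 45, 23, 16, 12, 11 bp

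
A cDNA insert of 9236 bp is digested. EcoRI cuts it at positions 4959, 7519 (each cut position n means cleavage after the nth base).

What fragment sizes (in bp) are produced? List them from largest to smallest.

Linear molecule, 2 cuts → 3 fragments:
  4959 − 0 = 4959 bp
  7519 − 4959 = 2560 bp
  9236 − 7519 = 1717 bp
Sorted largest to smallest: 4959, 2560, 1717 bp.

4959, 2560, 1717 bp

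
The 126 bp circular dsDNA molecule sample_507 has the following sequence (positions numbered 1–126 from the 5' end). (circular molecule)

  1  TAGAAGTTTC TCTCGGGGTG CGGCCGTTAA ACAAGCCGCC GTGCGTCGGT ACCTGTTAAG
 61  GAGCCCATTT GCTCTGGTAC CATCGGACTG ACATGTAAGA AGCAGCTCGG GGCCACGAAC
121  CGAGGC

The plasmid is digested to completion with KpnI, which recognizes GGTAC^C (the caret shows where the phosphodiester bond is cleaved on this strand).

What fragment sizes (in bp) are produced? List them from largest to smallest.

KpnI sites (GGTACC) start at positions 48, 76.
KpnI cuts after base 5 of each site (before the last base), so after positions 52, 80.
Circular molecule, 2 cuts → 2 fragments:
  53–80 → 28 bp
  81–126 then 1–52 → 46 + 52 = 98 bp
Sorted largest to smallest: 98, 28 bp.

98, 28 bp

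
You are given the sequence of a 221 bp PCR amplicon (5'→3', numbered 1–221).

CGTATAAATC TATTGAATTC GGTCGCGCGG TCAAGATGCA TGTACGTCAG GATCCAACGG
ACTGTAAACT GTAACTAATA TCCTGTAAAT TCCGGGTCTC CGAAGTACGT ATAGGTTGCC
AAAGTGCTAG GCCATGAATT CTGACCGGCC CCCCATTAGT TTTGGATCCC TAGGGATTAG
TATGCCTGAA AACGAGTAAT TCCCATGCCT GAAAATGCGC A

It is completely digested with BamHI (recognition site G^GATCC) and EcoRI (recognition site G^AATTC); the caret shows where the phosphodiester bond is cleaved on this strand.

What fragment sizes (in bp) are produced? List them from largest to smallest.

BamHI sites (GGATCC) start at positions 50, 164.
BamHI cuts after the first base of each site, so after positions 50, 164.
EcoRI sites (GAATTC) start at positions 15, 136.
EcoRI cuts after the first base of each site, so after positions 15, 136.
Combined cut positions: 15, 50, 136, 164.
Linear molecule, 4 cuts → 5 fragments:
  1–15 → 15 bp
  16–50 → 35 bp
  51–136 → 86 bp
  137–164 → 28 bp
  165–221 → 57 bp
Sorted largest to smallest: 86, 57, 35, 28, 15 bp.

86, 57, 35, 28, 15 bp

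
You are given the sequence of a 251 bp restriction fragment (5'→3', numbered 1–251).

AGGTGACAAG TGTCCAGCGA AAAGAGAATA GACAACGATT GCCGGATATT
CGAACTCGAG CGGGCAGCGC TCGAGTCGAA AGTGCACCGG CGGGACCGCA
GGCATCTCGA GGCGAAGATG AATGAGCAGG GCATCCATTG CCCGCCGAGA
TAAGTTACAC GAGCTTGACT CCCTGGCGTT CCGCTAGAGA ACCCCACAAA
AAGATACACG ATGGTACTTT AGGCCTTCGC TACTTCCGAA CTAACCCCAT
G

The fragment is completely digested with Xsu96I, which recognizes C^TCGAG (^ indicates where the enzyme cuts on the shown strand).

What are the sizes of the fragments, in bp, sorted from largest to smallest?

Xsu96I sites (CTCGAG) start at positions 55, 70, 106.
Xsu96I cuts after the first base of each site, so after positions 55, 70, 106.
Linear molecule, 3 cuts → 4 fragments:
  1–55 → 55 bp
  56–70 → 15 bp
  71–106 → 36 bp
  107–251 → 145 bp
Sorted largest to smallest: 145, 55, 36, 15 bp.

145, 55, 36, 15 bp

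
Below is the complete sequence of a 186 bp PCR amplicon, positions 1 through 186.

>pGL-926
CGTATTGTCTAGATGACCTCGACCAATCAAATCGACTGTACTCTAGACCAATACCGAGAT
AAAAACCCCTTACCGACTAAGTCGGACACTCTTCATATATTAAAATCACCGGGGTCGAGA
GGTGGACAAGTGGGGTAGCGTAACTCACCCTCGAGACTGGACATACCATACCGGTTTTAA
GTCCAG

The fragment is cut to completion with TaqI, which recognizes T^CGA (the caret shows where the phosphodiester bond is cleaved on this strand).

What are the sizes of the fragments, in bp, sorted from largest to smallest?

TaqI sites (TCGA) start at positions 19, 32, 115, 151.
TaqI cuts after the first base of each site, so after positions 19, 32, 115, 151.
Linear molecule, 4 cuts → 5 fragments:
  1–19 → 19 bp
  20–32 → 13 bp
  33–115 → 83 bp
  116–151 → 36 bp
  152–186 → 35 bp
Sorted largest to smallest: 83, 36, 35, 19, 13 bp.

83, 36, 35, 19, 13 bp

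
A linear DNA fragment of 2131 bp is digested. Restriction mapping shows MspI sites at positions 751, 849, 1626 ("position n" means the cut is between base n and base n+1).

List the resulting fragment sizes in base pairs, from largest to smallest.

777, 751, 505, 98 bp

Linear molecule, 3 cuts → 4 fragments:
  751 − 0 = 751 bp
  849 − 751 = 98 bp
  1626 − 849 = 777 bp
  2131 − 1626 = 505 bp
Sorted largest to smallest: 777, 751, 505, 98 bp.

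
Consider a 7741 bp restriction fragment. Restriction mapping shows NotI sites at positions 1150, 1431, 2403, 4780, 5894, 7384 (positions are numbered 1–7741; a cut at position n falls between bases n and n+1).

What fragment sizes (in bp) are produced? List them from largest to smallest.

Linear molecule, 6 cuts → 7 fragments:
  1150 − 0 = 1150 bp
  1431 − 1150 = 281 bp
  2403 − 1431 = 972 bp
  4780 − 2403 = 2377 bp
  5894 − 4780 = 1114 bp
  7384 − 5894 = 1490 bp
  7741 − 7384 = 357 bp
Sorted largest to smallest: 2377, 1490, 1150, 1114, 972, 357, 281 bp.

2377, 1490, 1150, 1114, 972, 357, 281 bp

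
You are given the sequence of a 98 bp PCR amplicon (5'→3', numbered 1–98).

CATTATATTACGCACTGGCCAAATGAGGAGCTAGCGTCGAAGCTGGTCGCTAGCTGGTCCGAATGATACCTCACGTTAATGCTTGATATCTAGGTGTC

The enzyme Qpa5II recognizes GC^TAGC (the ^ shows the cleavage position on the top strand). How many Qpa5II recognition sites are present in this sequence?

GCTAGC occurs starting at positions 30, 49.
Qpa5II cuts at 2 sites.

2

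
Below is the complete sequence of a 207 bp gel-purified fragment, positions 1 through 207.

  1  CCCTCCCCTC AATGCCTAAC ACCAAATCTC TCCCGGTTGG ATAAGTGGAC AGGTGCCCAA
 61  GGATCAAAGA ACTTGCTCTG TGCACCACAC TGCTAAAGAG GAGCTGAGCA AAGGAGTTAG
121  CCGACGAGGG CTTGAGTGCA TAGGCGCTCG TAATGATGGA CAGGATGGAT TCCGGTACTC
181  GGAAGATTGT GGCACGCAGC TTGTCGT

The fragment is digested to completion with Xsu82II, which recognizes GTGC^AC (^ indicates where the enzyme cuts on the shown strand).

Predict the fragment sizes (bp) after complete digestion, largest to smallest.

The Xsu82II site (GTGCAC) starts at position 80.
Xsu82II cuts after base 4 of each site, so after position 83.
Linear molecule, 1 cut → 2 fragments:
  1–83 → 83 bp
  84–207 → 124 bp
Sorted largest to smallest: 124, 83 bp.

124, 83 bp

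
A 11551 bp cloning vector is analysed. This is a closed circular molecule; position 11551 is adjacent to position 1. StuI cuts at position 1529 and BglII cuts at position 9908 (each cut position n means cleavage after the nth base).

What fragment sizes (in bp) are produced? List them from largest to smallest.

8379, 3172 bp

Combined cut positions (sorted): 1529, 9908.
Circular molecule, 2 cuts → 2 fragments:
  9908 − 1529 = 8379 bp
  wrap: 11551 − 9908 + 1529 = 3172 bp
Sorted largest to smallest: 8379, 3172 bp.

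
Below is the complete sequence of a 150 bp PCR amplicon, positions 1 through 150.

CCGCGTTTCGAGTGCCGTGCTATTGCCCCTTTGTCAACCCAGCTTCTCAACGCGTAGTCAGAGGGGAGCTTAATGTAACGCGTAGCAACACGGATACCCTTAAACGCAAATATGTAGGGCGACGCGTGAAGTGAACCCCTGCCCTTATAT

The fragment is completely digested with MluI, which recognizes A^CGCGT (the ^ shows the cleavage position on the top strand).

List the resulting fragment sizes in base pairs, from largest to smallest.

MluI sites (ACGCGT) start at positions 50, 78, 122.
MluI cuts after the first base of each site, so after positions 50, 78, 122.
Linear molecule, 3 cuts → 4 fragments:
  1–50 → 50 bp
  51–78 → 28 bp
  79–122 → 44 bp
  123–150 → 28 bp
Sorted largest to smallest: 50, 44, 28, 28 bp.

50, 44, 28, 28 bp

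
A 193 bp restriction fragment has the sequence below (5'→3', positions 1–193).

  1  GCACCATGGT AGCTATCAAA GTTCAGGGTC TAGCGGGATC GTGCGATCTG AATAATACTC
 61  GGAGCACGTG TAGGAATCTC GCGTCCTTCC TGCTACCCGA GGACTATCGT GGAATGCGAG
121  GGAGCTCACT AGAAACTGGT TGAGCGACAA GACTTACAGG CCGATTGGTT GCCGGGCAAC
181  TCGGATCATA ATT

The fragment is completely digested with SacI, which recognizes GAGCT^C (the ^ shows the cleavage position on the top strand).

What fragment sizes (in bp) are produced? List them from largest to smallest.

126, 67 bp

The SacI site (GAGCTC) starts at position 122.
SacI cuts after base 5 of each site (before the last base), so after position 126.
Linear molecule, 1 cut → 2 fragments:
  1–126 → 126 bp
  127–193 → 67 bp
Sorted largest to smallest: 126, 67 bp.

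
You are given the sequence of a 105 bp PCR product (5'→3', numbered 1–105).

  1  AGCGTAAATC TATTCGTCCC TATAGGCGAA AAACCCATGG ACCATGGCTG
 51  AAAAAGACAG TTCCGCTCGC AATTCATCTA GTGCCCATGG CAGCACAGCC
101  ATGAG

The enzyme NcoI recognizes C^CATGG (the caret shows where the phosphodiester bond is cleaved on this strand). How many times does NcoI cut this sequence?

CCATGG occurs starting at positions 35, 42, 85.
NcoI cuts at 3 sites.

3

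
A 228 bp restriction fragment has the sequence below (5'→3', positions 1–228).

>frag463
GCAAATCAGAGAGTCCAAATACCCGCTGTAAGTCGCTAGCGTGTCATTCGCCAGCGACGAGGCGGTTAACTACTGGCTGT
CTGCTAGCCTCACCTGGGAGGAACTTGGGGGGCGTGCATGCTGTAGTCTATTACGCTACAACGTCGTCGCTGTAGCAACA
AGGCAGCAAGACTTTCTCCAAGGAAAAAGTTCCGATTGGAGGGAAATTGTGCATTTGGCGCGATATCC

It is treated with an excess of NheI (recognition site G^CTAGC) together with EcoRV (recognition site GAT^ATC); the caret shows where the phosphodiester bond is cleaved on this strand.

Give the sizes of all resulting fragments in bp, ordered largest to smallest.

141, 48, 35, 4 bp

NheI sites (GCTAGC) start at positions 35, 83.
NheI cuts after the first base of each site, so after positions 35, 83.
The EcoRV site (GATATC) starts at position 222.
EcoRV cuts after base 3 of each site, so after position 224.
Combined cut positions: 35, 83, 224.
Linear molecule, 3 cuts → 4 fragments:
  1–35 → 35 bp
  36–83 → 48 bp
  84–224 → 141 bp
  225–228 → 4 bp
Sorted largest to smallest: 141, 48, 35, 4 bp.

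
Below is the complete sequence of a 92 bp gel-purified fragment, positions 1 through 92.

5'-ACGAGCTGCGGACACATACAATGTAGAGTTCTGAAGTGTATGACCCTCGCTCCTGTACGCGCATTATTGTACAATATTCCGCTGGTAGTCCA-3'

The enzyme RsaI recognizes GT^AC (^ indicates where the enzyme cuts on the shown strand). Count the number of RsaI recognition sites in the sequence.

GTAC occurs starting at positions 55, 69.
RsaI cuts at 2 sites.

2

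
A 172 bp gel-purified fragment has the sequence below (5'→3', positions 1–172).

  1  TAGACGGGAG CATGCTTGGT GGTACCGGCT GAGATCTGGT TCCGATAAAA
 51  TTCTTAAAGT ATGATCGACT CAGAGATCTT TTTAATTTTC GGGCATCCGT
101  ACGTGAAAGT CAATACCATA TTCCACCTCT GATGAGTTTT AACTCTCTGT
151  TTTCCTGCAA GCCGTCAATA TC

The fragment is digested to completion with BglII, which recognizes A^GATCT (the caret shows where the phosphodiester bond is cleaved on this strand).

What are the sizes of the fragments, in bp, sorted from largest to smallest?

98, 42, 32 bp

BglII sites (AGATCT) start at positions 32, 74.
BglII cuts after the first base of each site, so after positions 32, 74.
Linear molecule, 2 cuts → 3 fragments:
  1–32 → 32 bp
  33–74 → 42 bp
  75–172 → 98 bp
Sorted largest to smallest: 98, 42, 32 bp.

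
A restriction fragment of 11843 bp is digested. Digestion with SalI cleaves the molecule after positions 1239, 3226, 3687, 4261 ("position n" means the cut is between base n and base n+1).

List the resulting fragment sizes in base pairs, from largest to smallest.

Linear molecule, 4 cuts → 5 fragments:
  1239 − 0 = 1239 bp
  3226 − 1239 = 1987 bp
  3687 − 3226 = 461 bp
  4261 − 3687 = 574 bp
  11843 − 4261 = 7582 bp
Sorted largest to smallest: 7582, 1987, 1239, 574, 461 bp.

7582, 1987, 1239, 574, 461 bp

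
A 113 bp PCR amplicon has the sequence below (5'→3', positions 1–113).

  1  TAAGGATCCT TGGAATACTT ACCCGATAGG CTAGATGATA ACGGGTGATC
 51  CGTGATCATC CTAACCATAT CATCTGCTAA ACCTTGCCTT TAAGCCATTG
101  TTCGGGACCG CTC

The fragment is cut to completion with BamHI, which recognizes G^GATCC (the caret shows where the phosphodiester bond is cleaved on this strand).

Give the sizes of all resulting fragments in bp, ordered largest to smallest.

The BamHI site (GGATCC) starts at position 4.
BamHI cuts after the first base of each site, so after position 4.
Linear molecule, 1 cut → 2 fragments:
  1–4 → 4 bp
  5–113 → 109 bp
Sorted largest to smallest: 109, 4 bp.

109, 4 bp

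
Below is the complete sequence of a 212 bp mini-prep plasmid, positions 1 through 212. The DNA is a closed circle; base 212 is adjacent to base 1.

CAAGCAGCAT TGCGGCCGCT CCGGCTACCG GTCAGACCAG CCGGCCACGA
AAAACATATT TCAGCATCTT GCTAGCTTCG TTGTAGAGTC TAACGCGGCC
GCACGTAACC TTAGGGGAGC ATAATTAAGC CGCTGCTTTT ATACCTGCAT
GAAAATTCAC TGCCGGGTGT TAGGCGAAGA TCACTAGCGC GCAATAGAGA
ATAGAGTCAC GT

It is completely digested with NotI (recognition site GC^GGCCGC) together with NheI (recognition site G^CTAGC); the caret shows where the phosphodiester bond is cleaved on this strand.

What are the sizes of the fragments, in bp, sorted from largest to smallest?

129, 58, 25 bp

NotI sites (GCGGCCGC) start at positions 12, 95.
NotI cuts after base 2 of each site, so after positions 13, 96.
The NheI site (GCTAGC) starts at position 71.
NheI cuts after the first base of each site, so after position 71.
Combined cut positions: 13, 71, 96.
Circular molecule, 3 cuts → 3 fragments:
  14–71 → 58 bp
  72–96 → 25 bp
  97–212 then 1–13 → 116 + 13 = 129 bp
Sorted largest to smallest: 129, 58, 25 bp.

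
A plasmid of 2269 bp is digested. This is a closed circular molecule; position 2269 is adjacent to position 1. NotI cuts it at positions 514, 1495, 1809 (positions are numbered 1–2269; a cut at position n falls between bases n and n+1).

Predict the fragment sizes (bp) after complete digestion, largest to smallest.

981, 974, 314 bp

Circular molecule, 3 cuts → 3 fragments:
  1495 − 514 = 981 bp
  1809 − 1495 = 314 bp
  wrap: 2269 − 1809 + 514 = 974 bp
Sorted largest to smallest: 981, 974, 314 bp.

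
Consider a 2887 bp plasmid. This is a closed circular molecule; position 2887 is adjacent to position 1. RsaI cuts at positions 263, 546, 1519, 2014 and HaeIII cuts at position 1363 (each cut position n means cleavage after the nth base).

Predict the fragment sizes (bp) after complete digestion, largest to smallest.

1136, 817, 495, 283, 156 bp

Combined cut positions (sorted): 263, 546, 1363, 1519, 2014.
Circular molecule, 5 cuts → 5 fragments:
  546 − 263 = 283 bp
  1363 − 546 = 817 bp
  1519 − 1363 = 156 bp
  2014 − 1519 = 495 bp
  wrap: 2887 − 2014 + 263 = 1136 bp
Sorted largest to smallest: 1136, 817, 495, 283, 156 bp.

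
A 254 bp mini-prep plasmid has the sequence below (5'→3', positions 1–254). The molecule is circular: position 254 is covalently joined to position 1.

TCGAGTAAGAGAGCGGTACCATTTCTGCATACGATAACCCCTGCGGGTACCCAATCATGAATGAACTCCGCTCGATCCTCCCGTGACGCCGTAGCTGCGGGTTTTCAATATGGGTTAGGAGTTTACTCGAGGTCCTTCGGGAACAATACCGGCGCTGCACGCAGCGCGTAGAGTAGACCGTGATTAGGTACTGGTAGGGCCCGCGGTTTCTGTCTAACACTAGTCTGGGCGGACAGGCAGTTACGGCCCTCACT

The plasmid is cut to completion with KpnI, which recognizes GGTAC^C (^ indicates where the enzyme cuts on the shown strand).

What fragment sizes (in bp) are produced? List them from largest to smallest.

KpnI sites (GGTACC) start at positions 15, 46.
KpnI cuts after base 5 of each site (before the last base), so after positions 19, 50.
Circular molecule, 2 cuts → 2 fragments:
  20–50 → 31 bp
  51–254 then 1–19 → 204 + 19 = 223 bp
Sorted largest to smallest: 223, 31 bp.

223, 31 bp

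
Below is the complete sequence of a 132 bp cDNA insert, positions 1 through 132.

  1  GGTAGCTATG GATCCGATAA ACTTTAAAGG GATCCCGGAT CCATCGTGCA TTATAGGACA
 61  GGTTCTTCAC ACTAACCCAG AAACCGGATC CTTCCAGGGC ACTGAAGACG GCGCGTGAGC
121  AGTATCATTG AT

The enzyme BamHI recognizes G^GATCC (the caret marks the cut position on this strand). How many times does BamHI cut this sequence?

GGATCC occurs starting at positions 10, 30, 37, 86.
BamHI cuts at 4 sites.

4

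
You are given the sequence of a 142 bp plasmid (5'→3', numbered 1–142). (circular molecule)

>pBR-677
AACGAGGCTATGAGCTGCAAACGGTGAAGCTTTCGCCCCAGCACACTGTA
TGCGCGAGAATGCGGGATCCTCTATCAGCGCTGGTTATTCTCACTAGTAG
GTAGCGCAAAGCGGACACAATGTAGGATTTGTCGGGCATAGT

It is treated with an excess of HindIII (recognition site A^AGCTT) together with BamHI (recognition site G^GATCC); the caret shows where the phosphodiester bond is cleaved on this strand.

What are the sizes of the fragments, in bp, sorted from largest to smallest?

The HindIII site (AAGCTT) starts at position 27.
HindIII cuts after the first base of each site, so after position 27.
The BamHI site (GGATCC) starts at position 65.
BamHI cuts after the first base of each site, so after position 65.
Combined cut positions: 27, 65.
Circular molecule, 2 cuts → 2 fragments:
  28–65 → 38 bp
  66–142 then 1–27 → 77 + 27 = 104 bp
Sorted largest to smallest: 104, 38 bp.

104, 38 bp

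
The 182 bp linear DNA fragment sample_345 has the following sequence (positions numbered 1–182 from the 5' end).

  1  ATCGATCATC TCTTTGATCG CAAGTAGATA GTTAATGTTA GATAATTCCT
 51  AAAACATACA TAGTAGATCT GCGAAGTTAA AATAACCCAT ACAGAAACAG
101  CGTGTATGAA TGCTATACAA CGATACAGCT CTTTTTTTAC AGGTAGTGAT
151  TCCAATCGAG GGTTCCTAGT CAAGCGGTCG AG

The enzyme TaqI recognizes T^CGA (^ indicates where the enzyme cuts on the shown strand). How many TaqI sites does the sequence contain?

3

TCGA occurs starting at positions 2, 156, 178.
TaqI cuts at 3 sites.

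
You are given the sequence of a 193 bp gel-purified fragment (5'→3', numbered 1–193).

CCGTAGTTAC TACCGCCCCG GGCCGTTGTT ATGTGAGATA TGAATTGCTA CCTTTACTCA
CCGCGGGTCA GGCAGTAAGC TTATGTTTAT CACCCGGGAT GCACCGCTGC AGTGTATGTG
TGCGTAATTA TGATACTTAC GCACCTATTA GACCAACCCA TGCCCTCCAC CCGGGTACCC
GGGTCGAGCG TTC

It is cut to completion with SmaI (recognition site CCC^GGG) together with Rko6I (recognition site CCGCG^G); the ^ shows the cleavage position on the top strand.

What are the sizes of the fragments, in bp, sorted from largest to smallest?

77, 46, 30, 19, 13, 8 bp

SmaI sites (CCCGGG) start at positions 17, 93, 170, 178.
SmaI cuts after base 3 of each site, so after positions 19, 95, 172, 180.
The Rko6I site (CCGCGG) starts at position 61.
Rko6I cuts after base 5 of each site (before the last base), so after position 65.
Combined cut positions: 19, 65, 95, 172, 180.
Linear molecule, 5 cuts → 6 fragments:
  1–19 → 19 bp
  20–65 → 46 bp
  66–95 → 30 bp
  96–172 → 77 bp
  173–180 → 8 bp
  181–193 → 13 bp
Sorted largest to smallest: 77, 46, 30, 19, 13, 8 bp.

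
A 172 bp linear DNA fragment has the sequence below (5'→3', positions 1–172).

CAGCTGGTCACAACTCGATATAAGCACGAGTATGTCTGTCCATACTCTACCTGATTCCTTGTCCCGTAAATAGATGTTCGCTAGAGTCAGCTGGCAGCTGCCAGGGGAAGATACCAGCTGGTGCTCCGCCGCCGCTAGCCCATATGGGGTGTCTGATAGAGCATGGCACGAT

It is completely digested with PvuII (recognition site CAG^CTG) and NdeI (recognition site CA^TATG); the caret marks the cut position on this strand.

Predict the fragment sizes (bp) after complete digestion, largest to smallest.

87, 30, 25, 20, 7, 3 bp

PvuII sites (CAGCTG) start at positions 1, 88, 95, 115.
PvuII cuts after base 3 of each site, so after positions 3, 90, 97, 117.
The NdeI site (CATATG) starts at position 141.
NdeI cuts after base 2 of each site, so after position 142.
Combined cut positions: 3, 90, 97, 117, 142.
Linear molecule, 5 cuts → 6 fragments:
  1–3 → 3 bp
  4–90 → 87 bp
  91–97 → 7 bp
  98–117 → 20 bp
  118–142 → 25 bp
  143–172 → 30 bp
Sorted largest to smallest: 87, 30, 25, 20, 7, 3 bp.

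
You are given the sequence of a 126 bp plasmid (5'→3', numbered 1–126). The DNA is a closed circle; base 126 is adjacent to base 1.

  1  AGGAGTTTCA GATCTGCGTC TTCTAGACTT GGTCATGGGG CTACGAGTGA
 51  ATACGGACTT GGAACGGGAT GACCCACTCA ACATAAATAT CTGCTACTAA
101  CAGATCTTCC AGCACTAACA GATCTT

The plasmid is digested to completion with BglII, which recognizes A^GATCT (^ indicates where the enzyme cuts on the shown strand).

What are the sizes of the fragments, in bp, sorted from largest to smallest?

92, 18, 16 bp

BglII sites (AGATCT) start at positions 10, 102, 120.
BglII cuts after the first base of each site, so after positions 10, 102, 120.
Circular molecule, 3 cuts → 3 fragments:
  11–102 → 92 bp
  103–120 → 18 bp
  121–126 then 1–10 → 6 + 10 = 16 bp
Sorted largest to smallest: 92, 18, 16 bp.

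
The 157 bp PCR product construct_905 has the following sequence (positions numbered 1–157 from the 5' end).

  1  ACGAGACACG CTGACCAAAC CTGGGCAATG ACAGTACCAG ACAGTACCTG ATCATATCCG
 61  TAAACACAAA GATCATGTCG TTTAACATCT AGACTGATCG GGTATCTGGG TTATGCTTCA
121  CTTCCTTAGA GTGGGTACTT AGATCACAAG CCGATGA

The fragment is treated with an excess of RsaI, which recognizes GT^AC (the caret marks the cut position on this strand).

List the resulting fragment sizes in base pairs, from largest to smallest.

91, 35, 21, 10 bp

RsaI sites (GTAC) start at positions 34, 44, 135.
RsaI cuts after base 2 of each site, so after positions 35, 45, 136.
Linear molecule, 3 cuts → 4 fragments:
  1–35 → 35 bp
  36–45 → 10 bp
  46–136 → 91 bp
  137–157 → 21 bp
Sorted largest to smallest: 91, 35, 21, 10 bp.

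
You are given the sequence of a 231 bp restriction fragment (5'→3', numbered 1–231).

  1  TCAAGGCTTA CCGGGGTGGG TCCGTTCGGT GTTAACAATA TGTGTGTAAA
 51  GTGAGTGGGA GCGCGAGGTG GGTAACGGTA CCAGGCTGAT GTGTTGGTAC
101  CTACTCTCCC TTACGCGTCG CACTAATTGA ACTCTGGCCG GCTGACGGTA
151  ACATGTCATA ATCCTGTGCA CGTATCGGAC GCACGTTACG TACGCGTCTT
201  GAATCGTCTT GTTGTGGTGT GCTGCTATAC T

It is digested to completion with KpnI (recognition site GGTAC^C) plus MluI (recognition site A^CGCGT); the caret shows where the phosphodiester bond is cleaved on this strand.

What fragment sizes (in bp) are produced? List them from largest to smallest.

81, 79, 39, 19, 13 bp

KpnI sites (GGTACC) start at positions 77, 96.
KpnI cuts after base 5 of each site (before the last base), so after positions 81, 100.
MluI sites (ACGCGT) start at positions 113, 192.
MluI cuts after the first base of each site, so after positions 113, 192.
Combined cut positions: 81, 100, 113, 192.
Linear molecule, 4 cuts → 5 fragments:
  1–81 → 81 bp
  82–100 → 19 bp
  101–113 → 13 bp
  114–192 → 79 bp
  193–231 → 39 bp
Sorted largest to smallest: 81, 79, 39, 19, 13 bp.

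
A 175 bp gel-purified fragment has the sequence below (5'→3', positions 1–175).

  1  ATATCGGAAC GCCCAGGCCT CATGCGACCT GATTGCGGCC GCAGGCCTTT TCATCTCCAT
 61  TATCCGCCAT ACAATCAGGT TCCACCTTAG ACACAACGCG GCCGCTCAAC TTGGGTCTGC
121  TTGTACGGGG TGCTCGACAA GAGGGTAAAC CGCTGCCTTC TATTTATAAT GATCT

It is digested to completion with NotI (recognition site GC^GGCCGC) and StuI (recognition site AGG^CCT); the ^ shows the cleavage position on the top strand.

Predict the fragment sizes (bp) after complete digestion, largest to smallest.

76, 54, 19, 17, 9 bp

NotI sites (GCGGCCGC) start at positions 35, 98.
NotI cuts after base 2 of each site, so after positions 36, 99.
StuI sites (AGGCCT) start at positions 15, 43.
StuI cuts after base 3 of each site, so after positions 17, 45.
Combined cut positions: 17, 36, 45, 99.
Linear molecule, 4 cuts → 5 fragments:
  1–17 → 17 bp
  18–36 → 19 bp
  37–45 → 9 bp
  46–99 → 54 bp
  100–175 → 76 bp
Sorted largest to smallest: 76, 54, 19, 17, 9 bp.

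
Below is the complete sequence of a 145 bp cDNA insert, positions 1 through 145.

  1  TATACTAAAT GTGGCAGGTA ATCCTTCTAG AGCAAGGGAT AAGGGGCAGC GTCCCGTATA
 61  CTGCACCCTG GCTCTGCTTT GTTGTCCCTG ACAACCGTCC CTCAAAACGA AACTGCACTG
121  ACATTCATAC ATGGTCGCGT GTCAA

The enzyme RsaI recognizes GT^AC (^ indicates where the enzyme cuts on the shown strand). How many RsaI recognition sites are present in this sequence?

0

No occurrence of GTAC is present in the sequence.
RsaI does not cut: 0 sites.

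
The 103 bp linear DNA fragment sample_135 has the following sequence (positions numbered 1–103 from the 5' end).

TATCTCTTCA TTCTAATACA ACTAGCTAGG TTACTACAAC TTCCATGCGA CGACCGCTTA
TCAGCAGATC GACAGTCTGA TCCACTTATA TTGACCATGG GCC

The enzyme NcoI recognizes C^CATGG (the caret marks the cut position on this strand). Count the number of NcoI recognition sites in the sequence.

1

CCATGG occurs starting at position 95.
NcoI cuts at 1 site.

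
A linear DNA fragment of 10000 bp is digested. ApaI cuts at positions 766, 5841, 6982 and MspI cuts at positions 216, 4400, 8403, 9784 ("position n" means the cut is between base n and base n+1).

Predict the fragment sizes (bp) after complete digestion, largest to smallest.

3634, 1441, 1421, 1381, 1141, 550, 216, 216 bp

Combined cut positions (sorted): 216, 766, 4400, 5841, 6982, 8403, 9784.
Linear molecule, 7 cuts → 8 fragments:
  216 − 0 = 216 bp
  766 − 216 = 550 bp
  4400 − 766 = 3634 bp
  5841 − 4400 = 1441 bp
  6982 − 5841 = 1141 bp
  8403 − 6982 = 1421 bp
  9784 − 8403 = 1381 bp
  10000 − 9784 = 216 bp
Sorted largest to smallest: 3634, 1441, 1421, 1381, 1141, 550, 216, 216 bp.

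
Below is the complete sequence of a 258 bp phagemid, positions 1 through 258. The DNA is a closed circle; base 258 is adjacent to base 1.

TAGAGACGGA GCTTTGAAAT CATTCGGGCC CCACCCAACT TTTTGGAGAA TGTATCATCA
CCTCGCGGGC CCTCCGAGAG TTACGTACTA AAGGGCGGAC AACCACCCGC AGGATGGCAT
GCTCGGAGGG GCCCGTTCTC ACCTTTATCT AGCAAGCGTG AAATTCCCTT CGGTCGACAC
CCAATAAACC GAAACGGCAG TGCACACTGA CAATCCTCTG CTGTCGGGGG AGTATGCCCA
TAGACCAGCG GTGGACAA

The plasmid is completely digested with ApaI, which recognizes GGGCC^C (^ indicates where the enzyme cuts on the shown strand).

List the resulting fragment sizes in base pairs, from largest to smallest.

155, 62, 41 bp

ApaI sites (GGGCCC) start at positions 26, 67, 129.
ApaI cuts after base 5 of each site (before the last base), so after positions 30, 71, 133.
Circular molecule, 3 cuts → 3 fragments:
  31–71 → 41 bp
  72–133 → 62 bp
  134–258 then 1–30 → 125 + 30 = 155 bp
Sorted largest to smallest: 155, 62, 41 bp.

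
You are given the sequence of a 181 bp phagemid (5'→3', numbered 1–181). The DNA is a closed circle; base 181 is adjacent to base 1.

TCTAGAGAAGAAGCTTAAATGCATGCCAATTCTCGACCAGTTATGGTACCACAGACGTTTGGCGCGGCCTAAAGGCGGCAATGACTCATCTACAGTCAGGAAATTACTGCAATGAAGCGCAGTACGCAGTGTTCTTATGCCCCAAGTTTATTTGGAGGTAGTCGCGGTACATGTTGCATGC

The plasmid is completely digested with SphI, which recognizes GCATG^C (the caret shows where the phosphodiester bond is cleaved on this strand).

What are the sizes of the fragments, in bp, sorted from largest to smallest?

SphI sites (GCATGC) start at positions 21, 176.
SphI cuts after base 5 of each site (before the last base), so after positions 25, 180.
Circular molecule, 2 cuts → 2 fragments:
  26–180 → 155 bp
  181–181 then 1–25 → 1 + 25 = 26 bp
Sorted largest to smallest: 155, 26 bp.

155, 26 bp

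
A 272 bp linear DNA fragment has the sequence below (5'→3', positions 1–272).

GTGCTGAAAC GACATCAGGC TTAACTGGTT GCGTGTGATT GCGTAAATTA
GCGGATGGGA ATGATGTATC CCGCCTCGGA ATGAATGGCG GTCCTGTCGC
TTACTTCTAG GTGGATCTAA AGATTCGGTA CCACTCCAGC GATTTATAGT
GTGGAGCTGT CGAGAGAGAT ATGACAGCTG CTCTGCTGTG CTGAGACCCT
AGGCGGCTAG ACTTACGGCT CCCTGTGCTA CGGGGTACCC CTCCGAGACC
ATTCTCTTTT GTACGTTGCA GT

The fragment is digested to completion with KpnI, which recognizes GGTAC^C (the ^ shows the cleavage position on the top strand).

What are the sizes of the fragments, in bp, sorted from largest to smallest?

KpnI sites (GGTACC) start at positions 127, 234.
KpnI cuts after base 5 of each site (before the last base), so after positions 131, 238.
Linear molecule, 2 cuts → 3 fragments:
  1–131 → 131 bp
  132–238 → 107 bp
  239–272 → 34 bp
Sorted largest to smallest: 131, 107, 34 bp.

131, 107, 34 bp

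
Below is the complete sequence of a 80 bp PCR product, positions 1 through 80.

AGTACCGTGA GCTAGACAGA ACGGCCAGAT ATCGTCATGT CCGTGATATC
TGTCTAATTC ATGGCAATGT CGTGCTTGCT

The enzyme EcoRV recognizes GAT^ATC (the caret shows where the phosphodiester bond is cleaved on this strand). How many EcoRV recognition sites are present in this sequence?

GATATC occurs starting at positions 28, 45.
EcoRV cuts at 2 sites.

2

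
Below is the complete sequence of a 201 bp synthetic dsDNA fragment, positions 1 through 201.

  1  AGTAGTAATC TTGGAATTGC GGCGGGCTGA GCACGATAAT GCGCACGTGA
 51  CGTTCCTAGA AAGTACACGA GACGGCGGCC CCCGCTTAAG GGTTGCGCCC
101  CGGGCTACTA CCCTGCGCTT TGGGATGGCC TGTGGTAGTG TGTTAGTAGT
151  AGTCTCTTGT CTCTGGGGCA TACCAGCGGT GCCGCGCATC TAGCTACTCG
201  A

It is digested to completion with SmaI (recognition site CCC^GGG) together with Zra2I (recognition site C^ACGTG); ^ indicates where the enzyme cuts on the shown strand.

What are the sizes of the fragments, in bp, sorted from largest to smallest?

100, 57, 44 bp

The SmaI site (CCCGGG) starts at position 99.
SmaI cuts after base 3 of each site, so after position 101.
The Zra2I site (CACGTG) starts at position 44.
Zra2I cuts after the first base of each site, so after position 44.
Combined cut positions: 44, 101.
Linear molecule, 2 cuts → 3 fragments:
  1–44 → 44 bp
  45–101 → 57 bp
  102–201 → 100 bp
Sorted largest to smallest: 100, 57, 44 bp.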